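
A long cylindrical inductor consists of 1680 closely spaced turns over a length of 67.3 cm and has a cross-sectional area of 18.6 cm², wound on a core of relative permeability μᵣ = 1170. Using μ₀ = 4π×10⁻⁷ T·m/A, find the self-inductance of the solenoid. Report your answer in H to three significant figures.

L ≈ 11.5 H

A = 18.6 cm² = 1.860×10^-3 m².
For a long solenoid, L = μ₀μᵣN²A/ℓ.
L = (4π×10⁻⁷)(1170)(1680)²(1.860×10^-3)/(0.673 m) = 11.47 H.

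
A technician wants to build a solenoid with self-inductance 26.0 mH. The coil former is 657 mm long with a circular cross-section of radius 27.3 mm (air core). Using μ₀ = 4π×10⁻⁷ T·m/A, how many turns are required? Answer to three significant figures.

A = πr² = π(2.730×10^-2 m)² = 2.341×10^-3 m².
From L = μ₀N²A/ℓ, N = √(Lℓ / (μ₀A)).
N = √[(2.600×10^-2)(0.657) / ((4π×10⁻⁷)×2.341×10^-3)] = √(5.806×10^6) ≈ 2409.5.

N ≈ 2410 turns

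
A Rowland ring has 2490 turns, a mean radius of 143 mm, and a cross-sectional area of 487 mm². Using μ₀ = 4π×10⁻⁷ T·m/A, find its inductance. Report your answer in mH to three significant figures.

L ≈ 4.22 mH

For a thin toroid, L = μ₀N²A/(2πR).
L = (4π×10⁻⁷)(2490)²(4.870×10^-4) / (2π×0.143 m) = 4.223×10^-3 H.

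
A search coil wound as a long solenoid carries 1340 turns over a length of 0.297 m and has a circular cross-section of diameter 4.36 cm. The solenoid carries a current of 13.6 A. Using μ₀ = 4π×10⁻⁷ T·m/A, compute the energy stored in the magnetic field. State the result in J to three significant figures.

A = π(d/2)² = π(2.180×10^-2 m)² = 1.493×10^-3 m².
L = μ₀N²A/ℓ = (4π×10⁻⁷)(1340)²(1.493×10^-3)/(0.297) = 1.134×10^-2 H.
U = ½LI² = ½(1.134×10^-2)(13.6)² = 1.049 J.

U ≈ 1.05 J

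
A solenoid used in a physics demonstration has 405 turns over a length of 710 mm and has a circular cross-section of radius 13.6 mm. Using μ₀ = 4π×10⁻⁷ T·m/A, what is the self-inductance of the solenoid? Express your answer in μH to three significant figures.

L ≈ 169 μH

A = πr² = π(1.360×10^-2 m)² = 5.811×10^-4 m².
For a long solenoid, L = μ₀N²A/ℓ.
L = (4π×10⁻⁷)(405)²(5.811×10^-4)/(0.71 m) = 1.687×10^-4 H.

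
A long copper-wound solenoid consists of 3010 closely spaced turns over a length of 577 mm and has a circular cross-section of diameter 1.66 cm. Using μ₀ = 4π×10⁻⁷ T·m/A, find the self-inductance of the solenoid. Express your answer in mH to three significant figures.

A = π(d/2)² = π(8.300×10^-3 m)² = 2.164×10^-4 m².
For a long solenoid, L = μ₀N²A/ℓ.
L = (4π×10⁻⁷)(3010)²(2.164×10^-4)/(0.577 m) = 4.270×10^-3 H.

L ≈ 4.27 mH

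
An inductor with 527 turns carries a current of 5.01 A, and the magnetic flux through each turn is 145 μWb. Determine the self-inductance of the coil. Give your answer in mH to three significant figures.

Self-inductance is defined by L = NΦ_B/I (flux linkage over current).
L = (527)(1.450×10^-4 Wb)/(5.01 A) = 1.525×10^-2 H.

L ≈ 15.3 mH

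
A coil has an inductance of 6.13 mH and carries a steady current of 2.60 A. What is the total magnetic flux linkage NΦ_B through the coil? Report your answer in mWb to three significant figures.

NΦ_B ≈ 15.9 mWb

From L = NΦ_B/I, the flux linkage is NΦ_B = LI.
NΦ_B = (6.130×10^-3 H)(2.60 A) = 1.594×10^-2 Wb.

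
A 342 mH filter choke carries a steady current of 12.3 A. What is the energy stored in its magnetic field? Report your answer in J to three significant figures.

Stored magnetic energy: U = ½LI².
U = ½(0.342 H)(12.3 A)² = 25.87 J.

U ≈ 25.9 J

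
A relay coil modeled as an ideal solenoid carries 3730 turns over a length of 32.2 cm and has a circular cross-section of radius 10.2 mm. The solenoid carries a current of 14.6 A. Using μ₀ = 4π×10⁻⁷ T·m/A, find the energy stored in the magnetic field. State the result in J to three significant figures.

U ≈ 1.89 J

A = πr² = π(1.020×10^-2 m)² = 3.269×10^-4 m².
L = μ₀N²A/ℓ = (4π×10⁻⁷)(3730)²(3.269×10^-4)/(0.322) = 1.7747×10^-2 H.
U = ½LI² = ½(1.7747×10^-2)(14.6)² = 1.891 J.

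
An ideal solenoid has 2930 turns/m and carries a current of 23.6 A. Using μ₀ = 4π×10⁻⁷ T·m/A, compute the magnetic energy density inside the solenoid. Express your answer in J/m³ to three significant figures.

B = μ₀nI = (4π×10⁻⁷)(2.930×10^3)(23.6) = 8.689×10^-2 T.
u = B²/(2μ₀) = (8.689×10^-2)²/(2×4π×10⁻⁷) = 3.004×10^3 J/m³.

u ≈ 3000 J/m³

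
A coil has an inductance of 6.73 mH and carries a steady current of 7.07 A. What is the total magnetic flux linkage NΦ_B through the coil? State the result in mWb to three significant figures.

NΦ_B ≈ 47.6 mWb

From L = NΦ_B/I, the flux linkage is NΦ_B = LI.
NΦ_B = (6.730×10^-3 H)(7.07 A) = 4.758×10^-2 Wb.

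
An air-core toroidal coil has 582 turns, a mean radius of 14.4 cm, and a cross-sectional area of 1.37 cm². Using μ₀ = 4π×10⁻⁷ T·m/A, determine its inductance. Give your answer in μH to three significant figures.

L ≈ 64.5 μH

For a thin toroid, L = μ₀N²A/(2πR).
L = (4π×10⁻⁷)(582)²(1.370×10^-4) / (2π×0.144 m) = 6.445×10^-5 H.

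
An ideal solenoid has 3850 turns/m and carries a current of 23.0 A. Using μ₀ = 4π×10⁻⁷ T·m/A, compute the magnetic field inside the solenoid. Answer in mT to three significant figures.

Inside a long solenoid, B = μ₀nI.
B = (4π×10⁻⁷)(3.850×10^3 m⁻¹)(23.0 A) = 0.1113 T.

B ≈ 111 mT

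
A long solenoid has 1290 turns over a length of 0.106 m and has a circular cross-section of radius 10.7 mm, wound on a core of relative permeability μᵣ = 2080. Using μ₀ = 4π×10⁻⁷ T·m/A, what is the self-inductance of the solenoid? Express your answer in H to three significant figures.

A = πr² = π(1.070×10^-2 m)² = 3.597×10^-4 m².
For a long solenoid, L = μ₀μᵣN²A/ℓ.
L = (4π×10⁻⁷)(2080)(1290)²(3.597×10^-4)/(0.106 m) = 14.76 H.

L ≈ 14.8 H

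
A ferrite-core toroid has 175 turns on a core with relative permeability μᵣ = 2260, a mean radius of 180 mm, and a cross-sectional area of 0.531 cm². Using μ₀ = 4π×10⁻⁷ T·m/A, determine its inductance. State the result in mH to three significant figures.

L ≈ 4.08 mH

For a thin toroid, L = μ₀μᵣN²A/(2πR).
L = (4π×10⁻⁷)(2260)(175)²(5.310×10^-5) / (2π×0.18 m) = 4.084×10^-3 H.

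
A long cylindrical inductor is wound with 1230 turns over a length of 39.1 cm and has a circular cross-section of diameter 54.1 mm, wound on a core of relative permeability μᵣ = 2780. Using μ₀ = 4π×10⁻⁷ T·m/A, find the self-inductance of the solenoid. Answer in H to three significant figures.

L ≈ 31.1 H

A = π(d/2)² = π(2.705×10^-2 m)² = 2.299×10^-3 m².
For a long solenoid, L = μ₀μᵣN²A/ℓ.
L = (4π×10⁻⁷)(2780)(1230)²(2.299×10^-3)/(0.391 m) = 31.07 H.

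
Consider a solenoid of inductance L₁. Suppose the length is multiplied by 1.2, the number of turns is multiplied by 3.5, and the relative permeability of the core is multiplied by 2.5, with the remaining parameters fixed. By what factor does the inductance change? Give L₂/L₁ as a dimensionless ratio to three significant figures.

For a solenoid, L ∝ μᵣN²A/ℓ.
L₂/L₁ = (1.2)^-1 × (3.5)^2 × (2.5) = 25.5.

L₂/L₁ = 25.5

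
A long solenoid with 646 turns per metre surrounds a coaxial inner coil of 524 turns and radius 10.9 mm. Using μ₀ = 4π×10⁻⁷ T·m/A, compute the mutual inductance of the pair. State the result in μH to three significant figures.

M ≈ 159 μH

The outer solenoid produces a uniform field B₁ = μ₀n₁I₁ across the inner coil,
so the flux linkage is N₂Φ = N₂B₁A₂ = μ₀n₁N₂A₂·I₁, giving M = μ₀n₁N₂A₂.
A₂ = πr² = π(1.090×10^-2 m)² = 3.733×10^-4 m².
M = (4π×10⁻⁷)(646)(524)(3.733×10^-4) = 1.588×10^-4 H.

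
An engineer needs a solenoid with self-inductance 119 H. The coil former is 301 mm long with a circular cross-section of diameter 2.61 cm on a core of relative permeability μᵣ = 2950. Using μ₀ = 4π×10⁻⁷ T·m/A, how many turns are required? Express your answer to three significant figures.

N ≈ 4250 turns

A = π(d/2)² = π(1.305×10^-2 m)² = 5.350×10^-4 m².
From L = μ₀μᵣN²A/ℓ, N = √(Lℓ / (μ₀μᵣA)).
N = √[(119)(0.301) / ((4π×10⁻⁷)(2950)×5.350×10^-4)] = √(1.806×10^7) ≈ 4249.7.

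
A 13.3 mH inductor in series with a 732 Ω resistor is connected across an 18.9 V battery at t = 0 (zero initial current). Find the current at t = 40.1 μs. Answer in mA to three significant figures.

τ = L/R = 1.330×10^-2/732 = 1.817×10^-5 s; final current I_∞ = ε/R = 18.9/732 = 2.582×10^-2 A.
I(t) = I_∞(1 − e^(−t/τ)) with t/τ = 2.207.
I = (2.582×10^-2)(1 − e^(−2.207)) = 2.298×10^-2 A.

I ≈ 23.0 mA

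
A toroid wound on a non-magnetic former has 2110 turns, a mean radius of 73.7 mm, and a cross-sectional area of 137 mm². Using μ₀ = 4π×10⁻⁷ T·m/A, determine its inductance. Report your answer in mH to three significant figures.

L ≈ 1.66 mH

For a thin toroid, L = μ₀N²A/(2πR).
L = (4π×10⁻⁷)(2110)²(1.370×10^-4) / (2π×7.370×10^-2 m) = 1.655×10^-3 H.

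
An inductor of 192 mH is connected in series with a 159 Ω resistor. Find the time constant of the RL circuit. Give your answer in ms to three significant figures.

τ = L/R = (0.192 H)/(159 Ω) = 1.208×10^-3 s.

τ ≈ 1.21 ms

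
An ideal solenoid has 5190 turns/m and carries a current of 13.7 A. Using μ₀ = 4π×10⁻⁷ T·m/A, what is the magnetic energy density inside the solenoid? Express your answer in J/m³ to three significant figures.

B = μ₀nI = (4π×10⁻⁷)(5.190×10^3)(13.7) = 8.935×10^-2 T.
u = B²/(2μ₀) = (8.935×10^-2)²/(2×4π×10⁻⁷) = 3.177×10^3 J/m³.

u ≈ 3180 J/m³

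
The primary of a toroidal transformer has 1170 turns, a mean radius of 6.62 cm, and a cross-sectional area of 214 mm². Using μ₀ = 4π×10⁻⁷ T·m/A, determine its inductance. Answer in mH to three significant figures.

For a thin toroid, L = μ₀N²A/(2πR).
L = (4π×10⁻⁷)(1170)²(2.140×10^-4) / (2π×6.620×10^-2 m) = 8.850×10^-4 H.

L ≈ 0.885 mH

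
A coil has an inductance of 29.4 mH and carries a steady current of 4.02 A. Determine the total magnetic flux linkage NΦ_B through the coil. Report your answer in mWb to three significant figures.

NΦ_B ≈ 118 mWb

From L = NΦ_B/I, the flux linkage is NΦ_B = LI.
NΦ_B = (2.940×10^-2 H)(4.02 A) = 0.1182 Wb.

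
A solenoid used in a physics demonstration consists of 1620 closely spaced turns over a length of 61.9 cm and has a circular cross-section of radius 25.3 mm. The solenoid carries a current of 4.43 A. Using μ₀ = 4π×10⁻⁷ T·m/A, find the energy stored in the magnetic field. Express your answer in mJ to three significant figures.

U ≈ 105 mJ

A = πr² = π(2.530×10^-2 m)² = 2.011×10^-3 m².
L = μ₀N²A/ℓ = (4π×10⁻⁷)(1620)²(2.011×10^-3)/(0.619) = 1.071×10^-2 H.
U = ½LI² = ½(1.071×10^-2)(4.43)² = 0.1051 J.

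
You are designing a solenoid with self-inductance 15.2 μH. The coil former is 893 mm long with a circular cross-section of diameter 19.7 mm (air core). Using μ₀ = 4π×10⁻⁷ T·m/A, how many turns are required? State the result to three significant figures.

A = π(d/2)² = π(9.850×10^-3 m)² = 3.048×10^-4 m².
From L = μ₀N²A/ℓ, N = √(Lℓ / (μ₀A)).
N = √[(1.520×10^-5)(0.893) / ((4π×10⁻⁷)×3.048×10^-4)] = √(3.544×10^4) ≈ 188.2.

N ≈ 188 turns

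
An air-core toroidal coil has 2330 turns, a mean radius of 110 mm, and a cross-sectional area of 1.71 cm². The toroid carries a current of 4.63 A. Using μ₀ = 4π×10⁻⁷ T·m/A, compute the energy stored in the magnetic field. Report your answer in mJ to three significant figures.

L = μ₀N²A/(2πR) = (4π×10⁻⁷)(2330)²(1.710×10^-4)/(2π×0.11) = 1.688×10^-3 H.
U = ½LI² = ½(1.688×10^-3)(4.63)² = 1.809×10^-2 J.

U ≈ 18.1 mJ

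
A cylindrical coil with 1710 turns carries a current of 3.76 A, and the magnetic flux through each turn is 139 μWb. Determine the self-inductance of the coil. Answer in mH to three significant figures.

L ≈ 63.2 mH

Self-inductance is defined by L = NΦ_B/I (flux linkage over current).
L = (1710)(1.390×10^-4 Wb)/(3.76 A) = 6.322×10^-2 H.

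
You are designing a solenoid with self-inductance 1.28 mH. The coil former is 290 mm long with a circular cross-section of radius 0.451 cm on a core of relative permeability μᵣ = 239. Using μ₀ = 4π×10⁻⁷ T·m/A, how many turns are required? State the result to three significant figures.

A = πr² = π(4.510×10^-3 m)² = 6.390×10^-5 m².
From L = μ₀μᵣN²A/ℓ, N = √(Lℓ / (μ₀μᵣA)).
N = √[(1.280×10^-3)(0.29) / ((4π×10⁻⁷)(239)×6.390×10^-5)] = √(1.934×10^4) ≈ 139.1.

N ≈ 139 turns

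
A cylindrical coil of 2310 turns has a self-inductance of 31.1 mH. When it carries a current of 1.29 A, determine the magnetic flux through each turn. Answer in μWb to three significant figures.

Φ_B ≈ 17.4 μWb

From L = NΦ_B/I, the flux per turn is Φ_B = LI/N.
Φ_B = (3.110×10^-2 H)(1.29 A)/2310 = 1.737×10^-5 Wb.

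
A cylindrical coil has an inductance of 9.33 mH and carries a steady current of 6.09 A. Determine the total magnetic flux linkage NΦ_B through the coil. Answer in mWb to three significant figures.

From L = NΦ_B/I, the flux linkage is NΦ_B = LI.
NΦ_B = (9.330×10^-3 H)(6.09 A) = 5.682×10^-2 Wb.

NΦ_B ≈ 56.8 mWb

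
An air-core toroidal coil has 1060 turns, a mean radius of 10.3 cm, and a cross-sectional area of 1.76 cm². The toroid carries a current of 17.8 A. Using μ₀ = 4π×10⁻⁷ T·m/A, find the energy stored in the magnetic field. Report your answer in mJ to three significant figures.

L = μ₀N²A/(2πR) = (4π×10⁻⁷)(1060)²(1.760×10^-4)/(2π×0.103) = 3.840×10^-4 H.
U = ½LI² = ½(3.840×10^-4)(17.8)² = 6.083×10^-2 J.

U ≈ 60.8 mJ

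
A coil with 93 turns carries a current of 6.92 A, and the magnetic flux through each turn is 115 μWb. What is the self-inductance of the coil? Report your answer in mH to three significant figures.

Self-inductance is defined by L = NΦ_B/I (flux linkage over current).
L = (93)(1.150×10^-4 Wb)/(6.92 A) = 1.546×10^-3 H.

L ≈ 1.55 mH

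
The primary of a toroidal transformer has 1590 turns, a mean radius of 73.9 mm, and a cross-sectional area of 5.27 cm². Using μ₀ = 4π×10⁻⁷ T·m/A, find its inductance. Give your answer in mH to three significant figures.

For a thin toroid, L = μ₀N²A/(2πR).
L = (4π×10⁻⁷)(1590)²(5.270×10^-4) / (2π×7.390×10^-2 m) = 3.606×10^-3 H.

L ≈ 3.61 mH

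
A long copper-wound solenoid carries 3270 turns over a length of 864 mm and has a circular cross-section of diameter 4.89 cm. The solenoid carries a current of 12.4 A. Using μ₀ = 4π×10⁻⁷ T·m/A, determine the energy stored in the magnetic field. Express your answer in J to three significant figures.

U ≈ 2.25 J

A = π(d/2)² = π(2.445×10^-2 m)² = 1.878×10^-3 m².
L = μ₀N²A/ℓ = (4π×10⁻⁷)(3270)²(1.878×10^-3)/(0.864) = 2.921×10^-2 H.
U = ½LI² = ½(2.921×10^-2)(12.4)² = 2.245 J.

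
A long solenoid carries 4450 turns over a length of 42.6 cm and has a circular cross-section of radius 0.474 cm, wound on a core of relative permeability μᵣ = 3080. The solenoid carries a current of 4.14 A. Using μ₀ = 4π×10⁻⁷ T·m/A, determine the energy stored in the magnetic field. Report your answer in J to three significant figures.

A = πr² = π(4.740×10^-3 m)² = 7.058×10^-5 m².
L = μ₀μᵣN²A/ℓ = (4π×10⁻⁷)(3080)(4450)²(7.058×10^-5)/(0.426) = 12.7 H.
U = ½LI² = ½(12.7)(4.14)² = 108.8 J.

U ≈ 109 J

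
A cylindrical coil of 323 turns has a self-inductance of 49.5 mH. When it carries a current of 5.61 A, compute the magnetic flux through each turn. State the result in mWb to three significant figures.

Φ_B ≈ 0.860 mWb

From L = NΦ_B/I, the flux per turn is Φ_B = LI/N.
Φ_B = (4.950×10^-2 H)(5.61 A)/323 = 8.597×10^-4 Wb.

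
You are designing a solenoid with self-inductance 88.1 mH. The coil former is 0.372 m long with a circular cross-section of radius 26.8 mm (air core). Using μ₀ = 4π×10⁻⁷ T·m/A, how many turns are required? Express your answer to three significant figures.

N ≈ 3400 turns

A = πr² = π(2.680×10^-2 m)² = 2.256×10^-3 m².
From L = μ₀N²A/ℓ, N = √(Lℓ / (μ₀A)).
N = √[(8.810×10^-2)(0.372) / ((4π×10⁻⁷)×2.256×10^-3)] = √(1.156×10^7) ≈ 3399.7.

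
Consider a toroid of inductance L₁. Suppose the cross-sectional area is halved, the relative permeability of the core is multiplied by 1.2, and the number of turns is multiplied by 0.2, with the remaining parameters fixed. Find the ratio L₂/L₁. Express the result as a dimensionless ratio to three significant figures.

L₂/L₁ = 0.0240

For a toroid, L ∝ μᵣN²A/R.
L₂/L₁ = (0.5) × (1.2) × (0.2)^2 = 0.0240.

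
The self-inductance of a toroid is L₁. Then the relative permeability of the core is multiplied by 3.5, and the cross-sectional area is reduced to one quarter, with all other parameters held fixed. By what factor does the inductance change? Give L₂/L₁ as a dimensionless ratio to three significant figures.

For a toroid, L ∝ μᵣN²A/R.
L₂/L₁ = (3.5) × (0.25) = 0.875.

L₂/L₁ = 0.875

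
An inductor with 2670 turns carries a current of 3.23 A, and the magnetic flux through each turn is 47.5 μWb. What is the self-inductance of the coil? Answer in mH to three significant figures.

L ≈ 39.3 mH

Self-inductance is defined by L = NΦ_B/I (flux linkage over current).
L = (2670)(4.750×10^-5 Wb)/(3.23 A) = 3.926×10^-2 H.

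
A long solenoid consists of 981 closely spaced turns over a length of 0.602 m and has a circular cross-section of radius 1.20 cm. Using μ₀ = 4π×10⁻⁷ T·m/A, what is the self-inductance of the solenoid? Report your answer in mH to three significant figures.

L ≈ 0.909 mH

A = πr² = π(1.200×10^-2 m)² = 4.524×10^-4 m².
For a long solenoid, L = μ₀N²A/ℓ.
L = (4π×10⁻⁷)(981)²(4.524×10^-4)/(0.602 m) = 9.088×10^-4 H.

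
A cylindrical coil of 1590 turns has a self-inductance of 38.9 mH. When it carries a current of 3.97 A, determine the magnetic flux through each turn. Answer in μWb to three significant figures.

Φ_B ≈ 97.1 μWb

From L = NΦ_B/I, the flux per turn is Φ_B = LI/N.
Φ_B = (3.890×10^-2 H)(3.97 A)/1590 = 9.713×10^-5 Wb.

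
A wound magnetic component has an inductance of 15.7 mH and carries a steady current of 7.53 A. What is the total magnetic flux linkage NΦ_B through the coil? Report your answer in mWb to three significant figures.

From L = NΦ_B/I, the flux linkage is NΦ_B = LI.
NΦ_B = (1.570×10^-2 H)(7.53 A) = 0.1182 Wb.

NΦ_B ≈ 118 mWb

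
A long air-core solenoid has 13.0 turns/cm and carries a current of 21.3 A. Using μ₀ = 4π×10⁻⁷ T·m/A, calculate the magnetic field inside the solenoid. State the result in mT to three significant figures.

Inside a long solenoid, B = μ₀nI.
B = (4π×10⁻⁷)(1.300×10^3 m⁻¹)(21.3 A) = 3.480×10^-2 T.

B ≈ 34.8 mT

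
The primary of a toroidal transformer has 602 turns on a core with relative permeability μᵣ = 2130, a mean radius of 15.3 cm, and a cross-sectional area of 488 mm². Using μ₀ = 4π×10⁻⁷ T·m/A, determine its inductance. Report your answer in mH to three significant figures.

For a thin toroid, L = μ₀μᵣN²A/(2πR).
L = (4π×10⁻⁷)(2130)(602)²(4.880×10^-4) / (2π×0.153 m) = 0.4924 H.

L ≈ 492 mH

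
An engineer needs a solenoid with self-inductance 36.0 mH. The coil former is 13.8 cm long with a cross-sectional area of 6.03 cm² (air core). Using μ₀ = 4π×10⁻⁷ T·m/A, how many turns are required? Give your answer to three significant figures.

A = 6.03 cm² = 6.030×10^-4 m².
From L = μ₀N²A/ℓ, N = √(Lℓ / (μ₀A)).
N = √[(3.600×10^-2)(0.138) / ((4π×10⁻⁷)×6.030×10^-4)] = √(6.556×10^6) ≈ 2560.5.

N ≈ 2560 turns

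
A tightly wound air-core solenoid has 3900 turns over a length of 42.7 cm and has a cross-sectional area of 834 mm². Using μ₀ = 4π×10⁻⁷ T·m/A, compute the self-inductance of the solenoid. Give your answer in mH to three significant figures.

L ≈ 37.3 mH

A = 834 mm² = 8.340×10^-4 m².
For a long solenoid, L = μ₀N²A/ℓ.
L = (4π×10⁻⁷)(3900)²(8.340×10^-4)/(0.427 m) = 3.733×10^-2 H.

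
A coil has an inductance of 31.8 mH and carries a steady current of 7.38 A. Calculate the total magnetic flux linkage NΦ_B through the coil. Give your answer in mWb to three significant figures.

From L = NΦ_B/I, the flux linkage is NΦ_B = LI.
NΦ_B = (3.180×10^-2 H)(7.38 A) = 0.2347 Wb.

NΦ_B ≈ 235 mWb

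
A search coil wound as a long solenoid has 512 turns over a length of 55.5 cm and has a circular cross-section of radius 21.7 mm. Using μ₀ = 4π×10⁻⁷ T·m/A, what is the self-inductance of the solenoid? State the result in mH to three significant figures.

A = πr² = π(2.170×10^-2 m)² = 1.479×10^-3 m².
For a long solenoid, L = μ₀N²A/ℓ.
L = (4π×10⁻⁷)(512)²(1.479×10^-3)/(0.555 m) = 8.781×10^-4 H.

L ≈ 0.878 mH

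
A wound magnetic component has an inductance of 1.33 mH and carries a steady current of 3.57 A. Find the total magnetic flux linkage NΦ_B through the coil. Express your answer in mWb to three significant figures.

NΦ_B ≈ 4.75 mWb

From L = NΦ_B/I, the flux linkage is NΦ_B = LI.
NΦ_B = (1.330×10^-3 H)(3.57 A) = 4.748×10^-3 Wb.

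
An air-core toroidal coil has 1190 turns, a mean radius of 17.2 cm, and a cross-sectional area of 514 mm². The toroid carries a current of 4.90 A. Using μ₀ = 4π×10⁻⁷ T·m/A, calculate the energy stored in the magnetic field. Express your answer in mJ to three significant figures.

L = μ₀N²A/(2πR) = (4π×10⁻⁷)(1190)²(5.140×10^-4)/(2π×0.172) = 8.464×10^-4 H.
U = ½LI² = ½(8.464×10^-4)(4.90)² = 1.016×10^-2 J.

U ≈ 10.2 mJ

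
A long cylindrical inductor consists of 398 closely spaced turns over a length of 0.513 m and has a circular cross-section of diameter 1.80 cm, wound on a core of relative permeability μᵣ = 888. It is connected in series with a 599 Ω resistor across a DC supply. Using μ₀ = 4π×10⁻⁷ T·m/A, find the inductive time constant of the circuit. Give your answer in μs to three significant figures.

τ ≈ 146 μs

A = π(d/2)² = π(9.000×10^-3 m)² = 2.5447×10^-4 m².
L = μ₀μᵣN²A/ℓ = (4π×10⁻⁷)(888)(398)²(2.5447×10^-4)/(0.513) = 8.768×10^-2 H.
τ = L/R = (8.768×10^-2)/(599) = 1.464×10^-4 s.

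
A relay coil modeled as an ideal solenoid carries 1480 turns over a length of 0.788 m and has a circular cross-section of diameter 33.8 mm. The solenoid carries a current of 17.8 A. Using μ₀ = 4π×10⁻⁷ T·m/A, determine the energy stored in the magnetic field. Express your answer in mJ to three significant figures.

A = π(d/2)² = π(1.690×10^-2 m)² = 8.973×10^-4 m².
L = μ₀N²A/ℓ = (4π×10⁻⁷)(1480)²(8.973×10^-4)/(0.788) = 3.134×10^-3 H.
U = ½LI² = ½(3.134×10^-3)(17.8)² = 0.4965 J.

U ≈ 497 mJ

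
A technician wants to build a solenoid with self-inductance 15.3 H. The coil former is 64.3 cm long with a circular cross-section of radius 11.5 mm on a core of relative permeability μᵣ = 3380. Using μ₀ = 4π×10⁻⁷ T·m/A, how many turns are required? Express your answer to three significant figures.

A = πr² = π(1.150×10^-2 m)² = 4.1548×10^-4 m².
From L = μ₀μᵣN²A/ℓ, N = √(Lℓ / (μ₀μᵣA)).
N = √[(15.3)(0.643) / ((4π×10⁻⁷)(3380)×4.1548×10^-4)] = √(5.5748×10^6) ≈ 2361.1.

N ≈ 2360 turns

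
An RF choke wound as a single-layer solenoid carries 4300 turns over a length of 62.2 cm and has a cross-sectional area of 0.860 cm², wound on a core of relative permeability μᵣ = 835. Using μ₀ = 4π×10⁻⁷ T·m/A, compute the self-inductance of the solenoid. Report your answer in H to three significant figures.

A = 0.860 cm² = 8.600×10^-5 m².
For a long solenoid, L = μ₀μᵣN²A/ℓ.
L = (4π×10⁻⁷)(835)(4300)²(8.600×10^-5)/(0.622 m) = 2.683 H.

L ≈ 2.68 H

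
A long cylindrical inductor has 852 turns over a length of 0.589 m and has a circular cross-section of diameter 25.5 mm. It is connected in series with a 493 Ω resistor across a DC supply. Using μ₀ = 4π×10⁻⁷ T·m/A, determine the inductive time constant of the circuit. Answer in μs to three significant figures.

A = π(d/2)² = π(1.275×10^-2 m)² = 5.107×10^-4 m².
L = μ₀N²A/ℓ = (4π×10⁻⁷)(852)²(5.107×10^-4)/(0.589) = 7.909×10^-4 H.
τ = L/R = (7.909×10^-4)/(493) = 1.604×10^-6 s.

τ ≈ 1.60 μs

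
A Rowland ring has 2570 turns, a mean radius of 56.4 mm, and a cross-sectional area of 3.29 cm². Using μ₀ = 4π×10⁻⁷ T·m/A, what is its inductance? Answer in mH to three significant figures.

For a thin toroid, L = μ₀N²A/(2πR).
L = (4π×10⁻⁷)(2570)²(3.290×10^-4) / (2π×5.640×10^-2 m) = 7.706×10^-3 H.

L ≈ 7.71 mH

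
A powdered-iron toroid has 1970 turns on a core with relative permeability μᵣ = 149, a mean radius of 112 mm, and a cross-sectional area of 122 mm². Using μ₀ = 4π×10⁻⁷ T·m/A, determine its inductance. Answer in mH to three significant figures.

For a thin toroid, L = μ₀μᵣN²A/(2πR).
L = (4π×10⁻⁷)(149)(1970)²(1.220×10^-4) / (2π×0.112 m) = 0.126 H.

L ≈ 126 mH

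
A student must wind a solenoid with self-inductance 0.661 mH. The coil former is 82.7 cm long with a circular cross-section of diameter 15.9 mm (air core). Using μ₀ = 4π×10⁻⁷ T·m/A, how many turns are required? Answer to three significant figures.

N ≈ 1480 turns

A = π(d/2)² = π(7.950×10^-3 m)² = 1.986×10^-4 m².
From L = μ₀N²A/ℓ, N = √(Lℓ / (μ₀A)).
N = √[(6.610×10^-4)(0.827) / ((4π×10⁻⁷)×1.986×10^-4)] = √(2.191×10^6) ≈ 1480.2.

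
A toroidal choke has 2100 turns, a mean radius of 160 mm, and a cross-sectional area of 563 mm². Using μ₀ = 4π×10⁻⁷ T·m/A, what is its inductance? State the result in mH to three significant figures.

L ≈ 3.10 mH

For a thin toroid, L = μ₀N²A/(2πR).
L = (4π×10⁻⁷)(2100)²(5.630×10^-4) / (2π×0.16 m) = 3.104×10^-3 H.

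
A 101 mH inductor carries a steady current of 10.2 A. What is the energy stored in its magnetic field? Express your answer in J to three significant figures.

Stored magnetic energy: U = ½LI².
U = ½(0.101 H)(10.2 A)² = 5.254 J.

U ≈ 5.25 J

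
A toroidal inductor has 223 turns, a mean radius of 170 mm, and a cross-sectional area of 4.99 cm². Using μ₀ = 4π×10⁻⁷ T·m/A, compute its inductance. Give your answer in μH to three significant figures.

For a thin toroid, L = μ₀N²A/(2πR).
L = (4π×10⁻⁷)(223)²(4.990×10^-4) / (2π×0.17 m) = 2.919×10^-5 H.

L ≈ 29.2 μH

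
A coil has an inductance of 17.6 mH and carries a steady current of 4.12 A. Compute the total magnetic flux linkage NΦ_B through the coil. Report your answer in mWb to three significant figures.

From L = NΦ_B/I, the flux linkage is NΦ_B = LI.
NΦ_B = (1.760×10^-2 H)(4.12 A) = 7.251×10^-2 Wb.

NΦ_B ≈ 72.5 mWb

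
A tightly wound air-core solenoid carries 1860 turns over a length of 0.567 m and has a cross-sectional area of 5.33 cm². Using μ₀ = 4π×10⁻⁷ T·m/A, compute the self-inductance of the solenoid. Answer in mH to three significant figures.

L ≈ 4.09 mH

A = 5.33 cm² = 5.330×10^-4 m².
For a long solenoid, L = μ₀N²A/ℓ.
L = (4π×10⁻⁷)(1860)²(5.330×10^-4)/(0.567 m) = 4.087×10^-3 H.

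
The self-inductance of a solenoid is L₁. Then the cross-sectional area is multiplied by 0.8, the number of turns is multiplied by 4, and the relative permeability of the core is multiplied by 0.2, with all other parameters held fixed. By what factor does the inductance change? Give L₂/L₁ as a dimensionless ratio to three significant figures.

For a solenoid, L ∝ μᵣN²A/ℓ.
L₂/L₁ = (0.8) × (4)^2 × (0.2) = 2.56.

L₂/L₁ = 2.56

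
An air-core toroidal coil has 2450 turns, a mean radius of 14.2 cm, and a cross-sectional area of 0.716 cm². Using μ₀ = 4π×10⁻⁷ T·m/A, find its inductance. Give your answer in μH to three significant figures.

For a thin toroid, L = μ₀N²A/(2πR).
L = (4π×10⁻⁷)(2450)²(7.160×10^-5) / (2π×0.142 m) = 6.053×10^-4 H.

L ≈ 605 μH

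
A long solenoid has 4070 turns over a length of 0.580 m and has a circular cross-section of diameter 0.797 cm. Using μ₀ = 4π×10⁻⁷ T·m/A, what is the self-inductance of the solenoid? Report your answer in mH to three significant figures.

A = π(d/2)² = π(3.985×10^-3 m)² = 4.989×10^-5 m².
For a long solenoid, L = μ₀N²A/ℓ.
L = (4π×10⁻⁷)(4070)²(4.989×10^-5)/(0.58 m) = 1.791×10^-3 H.

L ≈ 1.79 mH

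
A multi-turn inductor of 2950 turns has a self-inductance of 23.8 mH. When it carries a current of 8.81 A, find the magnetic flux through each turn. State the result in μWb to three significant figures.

From L = NΦ_B/I, the flux per turn is Φ_B = LI/N.
Φ_B = (2.380×10^-2 H)(8.81 A)/2950 = 7.108×10^-5 Wb.

Φ_B ≈ 71.1 μWb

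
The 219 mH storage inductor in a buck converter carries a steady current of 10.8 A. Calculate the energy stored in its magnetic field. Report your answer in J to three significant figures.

U ≈ 12.8 J

Stored magnetic energy: U = ½LI².
U = ½(0.219 H)(10.8 A)² = 12.77 J.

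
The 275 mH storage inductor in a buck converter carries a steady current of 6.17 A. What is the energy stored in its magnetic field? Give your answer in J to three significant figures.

Stored magnetic energy: U = ½LI².
U = ½(0.275 H)(6.17 A)² = 5.234 J.

U ≈ 5.23 J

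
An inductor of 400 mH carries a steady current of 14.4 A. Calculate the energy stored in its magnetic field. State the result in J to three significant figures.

U ≈ 41.5 J

Stored magnetic energy: U = ½LI².
U = ½(0.4 H)(14.4 A)² = 41.47 J.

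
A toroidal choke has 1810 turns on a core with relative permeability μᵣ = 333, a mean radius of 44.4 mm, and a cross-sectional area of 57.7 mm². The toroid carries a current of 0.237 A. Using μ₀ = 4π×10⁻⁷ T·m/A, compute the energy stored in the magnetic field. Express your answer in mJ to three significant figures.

L = μ₀μᵣN²A/(2πR) = (4π×10⁻⁷)(333)(1810)²(5.770×10^-5)/(2π×4.440×10^-2) = 0.2835 H.
U = ½LI² = ½(0.2835)(0.237)² = 7.963×10^-3 J.

U ≈ 7.96 mJ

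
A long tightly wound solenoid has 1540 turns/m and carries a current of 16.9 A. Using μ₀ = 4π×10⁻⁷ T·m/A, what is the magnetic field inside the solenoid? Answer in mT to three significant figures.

B ≈ 32.7 mT

Inside a long solenoid, B = μ₀nI.
B = (4π×10⁻⁷)(1.540×10^3 m⁻¹)(16.9 A) = 3.271×10^-2 T.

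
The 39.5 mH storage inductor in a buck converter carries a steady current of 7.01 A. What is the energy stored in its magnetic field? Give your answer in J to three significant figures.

U ≈ 0.971 J

Stored magnetic energy: U = ½LI².
U = ½(3.950×10^-2 H)(7.01 A)² = 0.9705 J.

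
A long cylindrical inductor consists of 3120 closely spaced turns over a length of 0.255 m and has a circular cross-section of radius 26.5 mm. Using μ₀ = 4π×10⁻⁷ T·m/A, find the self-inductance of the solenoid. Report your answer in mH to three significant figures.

L ≈ 106 mH

A = πr² = π(2.650×10^-2 m)² = 2.206×10^-3 m².
For a long solenoid, L = μ₀N²A/ℓ.
L = (4π×10⁻⁷)(3120)²(2.206×10^-3)/(0.255 m) = 0.1058 H.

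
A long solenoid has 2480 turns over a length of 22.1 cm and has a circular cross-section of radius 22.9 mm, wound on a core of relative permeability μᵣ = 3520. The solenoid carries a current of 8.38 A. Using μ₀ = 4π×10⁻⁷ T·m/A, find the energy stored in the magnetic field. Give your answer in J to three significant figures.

A = πr² = π(2.290×10^-2 m)² = 1.647×10^-3 m².
L = μ₀μᵣN²A/ℓ = (4π×10⁻⁷)(3520)(2480)²(1.647×10^-3)/(0.221) = 202.8 H.
U = ½LI² = ½(202.8)(8.38)² = 7.121×10^3 J.

U ≈ 7120 J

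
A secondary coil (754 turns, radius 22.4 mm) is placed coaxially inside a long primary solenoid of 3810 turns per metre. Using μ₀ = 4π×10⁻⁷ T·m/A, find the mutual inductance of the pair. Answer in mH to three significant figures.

The outer solenoid produces a uniform field B₁ = μ₀n₁I₁ across the inner coil,
so the flux linkage is N₂Φ = N₂B₁A₂ = μ₀n₁N₂A₂·I₁, giving M = μ₀n₁N₂A₂.
A₂ = πr² = π(2.240×10^-2 m)² = 1.576×10^-3 m².
M = (4π×10⁻⁷)(3810)(754)(1.576×10^-3) = 5.691×10^-3 H.

M ≈ 5.69 mH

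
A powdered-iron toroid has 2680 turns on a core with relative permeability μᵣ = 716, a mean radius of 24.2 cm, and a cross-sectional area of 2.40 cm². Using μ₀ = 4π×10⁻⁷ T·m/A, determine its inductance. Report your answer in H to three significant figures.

For a thin toroid, L = μ₀μᵣN²A/(2πR).
L = (4π×10⁻⁷)(716)(2680)²(2.400×10^-4) / (2π×0.242 m) = 1.02 H.

L ≈ 1.02 H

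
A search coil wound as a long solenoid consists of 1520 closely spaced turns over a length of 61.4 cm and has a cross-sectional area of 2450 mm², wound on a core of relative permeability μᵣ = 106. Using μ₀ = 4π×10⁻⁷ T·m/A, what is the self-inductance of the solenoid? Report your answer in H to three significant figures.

A = 2450 mm² = 2.450×10^-3 m².
For a long solenoid, L = μ₀μᵣN²A/ℓ.
L = (4π×10⁻⁷)(106)(1520)²(2.450×10^-3)/(0.614 m) = 1.228 H.

L ≈ 1.23 H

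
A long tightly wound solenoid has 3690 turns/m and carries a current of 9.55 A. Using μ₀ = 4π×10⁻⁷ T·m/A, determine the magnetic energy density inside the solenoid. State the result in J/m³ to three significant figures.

B = μ₀nI = (4π×10⁻⁷)(3.690×10^3)(9.55) = 4.428×10^-2 T.
u = B²/(2μ₀) = (4.428×10^-2)²/(2×4π×10⁻⁷) = 780.3 J/m³.

u ≈ 780 J/m³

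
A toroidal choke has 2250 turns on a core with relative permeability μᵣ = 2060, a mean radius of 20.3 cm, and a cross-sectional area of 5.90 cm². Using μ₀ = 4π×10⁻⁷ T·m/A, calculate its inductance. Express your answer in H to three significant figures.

For a thin toroid, L = μ₀μᵣN²A/(2πR).
L = (4π×10⁻⁷)(2060)(2250)²(5.900×10^-4) / (2π×0.203 m) = 6.062 H.

L ≈ 6.06 H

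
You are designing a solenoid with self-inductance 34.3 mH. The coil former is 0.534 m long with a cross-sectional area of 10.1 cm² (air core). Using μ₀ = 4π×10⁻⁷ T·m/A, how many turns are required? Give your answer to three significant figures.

N ≈ 3800 turns

A = 10.1 cm² = 1.010×10^-3 m².
From L = μ₀N²A/ℓ, N = √(Lℓ / (μ₀A)).
N = √[(3.430×10^-2)(0.534) / ((4π×10⁻⁷)×1.010×10^-3)] = √(1.443×10^7) ≈ 3798.8.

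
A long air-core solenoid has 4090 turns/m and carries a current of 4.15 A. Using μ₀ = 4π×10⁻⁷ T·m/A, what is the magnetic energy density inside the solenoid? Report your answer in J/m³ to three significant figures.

B = μ₀nI = (4π×10⁻⁷)(4.090×10^3)(4.15) = 2.133×10^-2 T.
u = B²/(2μ₀) = (2.133×10^-2)²/(2×4π×10⁻⁷) = 181 J/m³.

u ≈ 181 J/m³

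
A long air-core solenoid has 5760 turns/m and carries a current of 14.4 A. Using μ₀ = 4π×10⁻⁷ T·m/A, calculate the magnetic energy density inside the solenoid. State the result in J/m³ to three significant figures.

B = μ₀nI = (4π×10⁻⁷)(5.760×10^3)(14.4) = 0.1042 T.
u = B²/(2μ₀) = (0.1042)²/(2×4π×10⁻⁷) = 4.323×10^3 J/m³.

u ≈ 4320 J/m³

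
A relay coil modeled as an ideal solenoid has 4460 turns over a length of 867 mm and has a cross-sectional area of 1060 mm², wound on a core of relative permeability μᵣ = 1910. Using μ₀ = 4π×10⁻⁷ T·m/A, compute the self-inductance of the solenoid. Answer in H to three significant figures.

A = 1060 mm² = 1.060×10^-3 m².
For a long solenoid, L = μ₀μᵣN²A/ℓ.
L = (4π×10⁻⁷)(1910)(4460)²(1.060×10^-3)/(0.867 m) = 58.37 H.

L ≈ 58.4 H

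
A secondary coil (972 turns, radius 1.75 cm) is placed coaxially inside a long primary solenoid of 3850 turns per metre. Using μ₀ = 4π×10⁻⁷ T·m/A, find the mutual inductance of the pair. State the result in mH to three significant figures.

M ≈ 4.52 mH

The outer solenoid produces a uniform field B₁ = μ₀n₁I₁ across the inner coil,
so the flux linkage is N₂Φ = N₂B₁A₂ = μ₀n₁N₂A₂·I₁, giving M = μ₀n₁N₂A₂.
A₂ = πr² = π(1.750×10^-2 m)² = 9.621×10^-4 m².
M = (4π×10⁻⁷)(3850)(972)(9.621×10^-4) = 4.524×10^-3 H.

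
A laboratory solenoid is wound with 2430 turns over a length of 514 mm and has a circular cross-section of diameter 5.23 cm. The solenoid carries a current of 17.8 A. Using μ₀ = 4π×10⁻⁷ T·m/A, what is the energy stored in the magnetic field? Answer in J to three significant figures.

U ≈ 4.91 J

A = π(d/2)² = π(2.615×10^-2 m)² = 2.148×10^-3 m².
L = μ₀N²A/ℓ = (4π×10⁻⁷)(2430)²(2.148×10^-3)/(0.514) = 3.101×10^-2 H.
U = ½LI² = ½(3.101×10^-2)(17.8)² = 4.913 J.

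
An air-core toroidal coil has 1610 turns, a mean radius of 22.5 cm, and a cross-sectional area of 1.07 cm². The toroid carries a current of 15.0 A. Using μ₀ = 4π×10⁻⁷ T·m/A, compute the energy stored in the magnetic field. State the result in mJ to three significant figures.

L = μ₀N²A/(2πR) = (4π×10⁻⁷)(1610)²(1.070×10^-4)/(2π×0.225) = 2.465×10^-4 H.
U = ½LI² = ½(2.465×10^-4)(15.0)² = 2.774×10^-2 J.

U ≈ 27.7 mJ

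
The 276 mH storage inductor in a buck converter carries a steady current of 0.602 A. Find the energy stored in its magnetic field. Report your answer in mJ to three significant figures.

Stored magnetic energy: U = ½LI².
U = ½(0.276 H)(0.602 A)² = 5.001×10^-2 J.

U ≈ 50.0 mJ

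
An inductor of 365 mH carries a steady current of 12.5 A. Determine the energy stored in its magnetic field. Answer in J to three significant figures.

Stored magnetic energy: U = ½LI².
U = ½(0.365 H)(12.5 A)² = 28.52 J.

U ≈ 28.5 J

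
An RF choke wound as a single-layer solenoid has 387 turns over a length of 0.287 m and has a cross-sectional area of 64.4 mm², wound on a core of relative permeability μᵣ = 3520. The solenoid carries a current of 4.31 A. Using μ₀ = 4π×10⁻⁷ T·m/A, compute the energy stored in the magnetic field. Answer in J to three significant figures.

U ≈ 1.38 J

A = 64.4 mm² = 6.440×10^-5 m².
L = μ₀μᵣN²A/ℓ = (4π×10⁻⁷)(3520)(387)²(6.440×10^-5)/(0.287) = 0.1487 H.
U = ½LI² = ½(0.1487)(4.31)² = 1.381 J.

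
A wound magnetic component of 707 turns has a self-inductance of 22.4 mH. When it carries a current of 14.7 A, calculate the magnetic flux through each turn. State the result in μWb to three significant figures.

From L = NΦ_B/I, the flux per turn is Φ_B = LI/N.
Φ_B = (2.240×10^-2 H)(14.7 A)/707 = 4.657×10^-4 Wb.

Φ_B ≈ 466 μWb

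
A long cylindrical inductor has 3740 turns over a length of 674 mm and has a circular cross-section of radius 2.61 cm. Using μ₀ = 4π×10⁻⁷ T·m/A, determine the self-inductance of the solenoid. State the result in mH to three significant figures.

A = πr² = π(2.610×10^-2 m)² = 2.140×10^-3 m².
For a long solenoid, L = μ₀N²A/ℓ.
L = (4π×10⁻⁷)(3740)²(2.140×10^-3)/(0.674 m) = 5.581×10^-2 H.

L ≈ 55.8 mH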